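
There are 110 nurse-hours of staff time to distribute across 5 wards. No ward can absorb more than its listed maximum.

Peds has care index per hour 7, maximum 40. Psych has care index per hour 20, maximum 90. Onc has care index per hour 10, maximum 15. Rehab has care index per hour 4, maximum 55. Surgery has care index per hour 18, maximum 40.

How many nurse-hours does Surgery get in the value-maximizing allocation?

Order the wards by care index per hour: Psych 20 > Surgery 18 > Onc 10 > Peds 7 > Rehab 4.
Psych: +90 to 90 (cap) → 20 left.
Surgery has room for 40 but only 20 remain, so it gets 20.

20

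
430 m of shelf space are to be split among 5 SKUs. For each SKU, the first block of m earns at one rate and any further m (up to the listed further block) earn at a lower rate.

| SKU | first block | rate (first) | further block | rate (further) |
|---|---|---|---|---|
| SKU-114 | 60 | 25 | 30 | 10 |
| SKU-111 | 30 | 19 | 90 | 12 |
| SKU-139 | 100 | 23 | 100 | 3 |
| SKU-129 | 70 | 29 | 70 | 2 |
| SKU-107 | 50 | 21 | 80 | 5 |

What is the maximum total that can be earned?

Treat each block as its own option and order by rate: SKU-129/T1 29 > SKU-114/T1 25 > SKU-139/T1 23 > SKU-107/T1 21 > SKU-111/T1 19 > SKU-111/T2 12 > SKU-114/T2 10 > SKU-107/T2 5 > SKU-139/T2 3 > SKU-129/T2 2.
SKU-129 T1 at 29: fill all 70 → 360 left.
SKU-114/T1 (25): +60 → 300 left.
SKU-139/T1 (23): +100 → 200 left.
SKU-107/T1 (21): +50 → 150 left.
SKU-111/T1 (19): +30 → 120 left.
Fill SKU-111 T2 block (90 at 12) → 30 left.
Fill SKU-114 T2 block (30 at 10) → 0 left.
Total = 29×70 + 25×60 + 23×100 + 21×50 + 19×30 + 12×90 + 10×30 = 8830.

8830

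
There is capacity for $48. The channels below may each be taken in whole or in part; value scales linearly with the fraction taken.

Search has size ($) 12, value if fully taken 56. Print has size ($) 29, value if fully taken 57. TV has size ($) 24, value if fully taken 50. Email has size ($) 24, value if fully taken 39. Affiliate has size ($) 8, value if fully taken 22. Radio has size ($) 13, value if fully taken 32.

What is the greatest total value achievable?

141.25

Rank by value-to-size ratio: Search 56/12≈4.67, Affiliate 22/8≈2.75, Radio 32/13≈2.46, TV 50/24≈2.08, Print 57/29≈1.97, Email 39/24≈1.62.
Search: take in full, 12 $ for value 56 ; 36 left.
Affiliate: take in full, 8 $ for value 22 ; 28 left.
Take all of Radio (13 $, value 32) ; 15 $ left.
Fill the last 15 $ with part of TV: 15/24 of it earns 31.25.
Total value = 141.25.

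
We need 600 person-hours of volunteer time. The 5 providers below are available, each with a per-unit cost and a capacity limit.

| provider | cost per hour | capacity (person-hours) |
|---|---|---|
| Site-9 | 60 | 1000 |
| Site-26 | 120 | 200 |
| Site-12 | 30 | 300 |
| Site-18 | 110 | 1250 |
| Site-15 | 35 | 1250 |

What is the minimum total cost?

Fill from the cheapest provider first.
Take 300 from Site-12 at 30 → need 300 more.
Site-15 (35): take the remaining 300 → done.
Site-9, Site-18, Site-26: unused.
Cost = 300×30 + 300×35 = 19500.

19500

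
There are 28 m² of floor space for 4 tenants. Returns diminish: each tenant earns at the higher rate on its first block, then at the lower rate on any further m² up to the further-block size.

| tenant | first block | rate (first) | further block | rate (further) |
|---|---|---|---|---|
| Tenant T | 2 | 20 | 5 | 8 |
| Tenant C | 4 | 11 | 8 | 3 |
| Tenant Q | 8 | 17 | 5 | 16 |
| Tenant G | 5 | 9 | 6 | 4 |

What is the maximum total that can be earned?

Treat each block as its own option and order by rate: Tenant T/tier1 20 > Tenant Q/tier1 17 > Tenant Q/tier2 16 > Tenant C/tier1 11 > Tenant G/tier1 9 > Tenant T/tier2 8 > Tenant G/tier2 4 > Tenant C/tier2 3.
Tenant T tier1 at 20: fill all 2 → 26 left.
Tenant Q tier1 at 17: fill all 8 → 18 left.
Fill Tenant Q tier2 block (5 at 16) → 13 left.
Tenant C/tier1 (11): +4 → 9 left.
Tenant G/tier1 (9): +5 → 4 left.
Tenant T/tier2: +4 of 5 at 8; pool empty.
Total = 20×2 + 17×8 + 16×5 + 11×4 + 9×5 + 8×4 = 377.

377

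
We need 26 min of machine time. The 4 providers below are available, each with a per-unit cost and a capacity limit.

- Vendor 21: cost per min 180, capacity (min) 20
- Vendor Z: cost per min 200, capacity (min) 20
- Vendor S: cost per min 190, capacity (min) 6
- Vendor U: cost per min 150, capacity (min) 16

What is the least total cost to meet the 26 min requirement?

4200

Use providers in increasing cost order.
Vendor U (150): use full 16 — 10 min to go.
Vendor 21 (180): take the remaining 10 — done.
Vendor S, Vendor Z: unused.
Cost = 16×150 + 10×180 = 4200.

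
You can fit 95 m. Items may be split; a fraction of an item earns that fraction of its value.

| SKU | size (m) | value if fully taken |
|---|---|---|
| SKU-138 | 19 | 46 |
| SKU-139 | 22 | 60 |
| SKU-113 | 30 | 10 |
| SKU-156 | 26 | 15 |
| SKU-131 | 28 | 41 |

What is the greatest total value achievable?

162

Sort by value density: SKU-139 60/22≈2.73, SKU-138 46/19≈2.42, SKU-131 41/28≈1.46, SKU-156 15/26≈0.577, SKU-113 10/30≈0.333.
All 22 m of SKU-139 fit (value 60) → 73 remain.
SKU-138: take in full, 19 m for value 46 → 54 left.
All 28 m of SKU-131 fit (value 41) → 26 remain.
All 26 m of SKU-156 fit (value 15) → 0 remain.
Total value = 162.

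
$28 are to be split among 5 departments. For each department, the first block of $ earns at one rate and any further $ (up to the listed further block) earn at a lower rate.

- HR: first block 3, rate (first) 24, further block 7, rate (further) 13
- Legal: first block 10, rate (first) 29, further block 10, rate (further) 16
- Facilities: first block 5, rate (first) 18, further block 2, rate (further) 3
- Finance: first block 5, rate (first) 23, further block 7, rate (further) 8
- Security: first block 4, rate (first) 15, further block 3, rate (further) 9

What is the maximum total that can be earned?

647

Rank every tier by rate: Legal/T1 29 > HR/T1 24 > Finance/T1 23 > Facilities/T1 18 > Legal/T2 16 > Security/T1 15 > HR/T2 13 > Security/T2 9 > Finance/T2 8 > Facilities/T2 3.
Legal T1 at 29: fill all 10 — 18 left.
HR/T1 (24): +3 — 15 left.
Finance T1 at 23: fill all 5 — 10 left.
Facilities T1 at 18: fill all 5 — 5 left.
Legal/T2: +5 of 10 at 16; pool empty.
Total = 29×10 + 24×3 + 23×5 + 18×5 + 16×5 = 647.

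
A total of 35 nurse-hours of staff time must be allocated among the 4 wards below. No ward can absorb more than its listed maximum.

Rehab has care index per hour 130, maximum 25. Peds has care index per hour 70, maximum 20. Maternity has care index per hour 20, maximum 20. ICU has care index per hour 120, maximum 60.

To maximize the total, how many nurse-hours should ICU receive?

10

Highest care index per hour first: Rehab 130 > ICU 120 > Peds 70 > Maternity 20.
Rehab takes 25 to reach its cap of 25 ; 10 left.
ICU: +10 (room for 60) → 10. Pool exhausted.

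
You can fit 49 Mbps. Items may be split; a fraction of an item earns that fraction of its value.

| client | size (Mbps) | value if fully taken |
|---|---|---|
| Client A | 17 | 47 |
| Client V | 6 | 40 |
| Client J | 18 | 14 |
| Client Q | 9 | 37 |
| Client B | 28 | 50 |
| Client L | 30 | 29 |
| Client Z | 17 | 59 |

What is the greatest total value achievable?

Sort by value density: Client V 40/6≈6.67, Client Q 37/9≈4.11, Client Z 59/17≈3.47, Client A 47/17≈2.76, Client B 50/28≈1.79, Client L 29/30≈0.967, Client J 14/18≈0.778.
All 6 Mbps of Client V fit (value 40) — 43 remain.
All 9 Mbps of Client Q fit (value 37) — 34 remain.
All 17 Mbps of Client Z fit (value 59) — 17 remain.
Take all of Client A (17 Mbps, value 47) — 0 Mbps left.
Total value = 183.

183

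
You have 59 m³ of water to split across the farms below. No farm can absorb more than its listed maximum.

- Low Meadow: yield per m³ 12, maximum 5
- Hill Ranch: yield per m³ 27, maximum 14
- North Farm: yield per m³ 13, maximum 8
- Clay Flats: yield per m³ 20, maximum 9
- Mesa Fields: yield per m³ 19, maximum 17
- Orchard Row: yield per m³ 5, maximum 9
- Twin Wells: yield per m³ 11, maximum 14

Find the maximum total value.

Rank by yield per m³: Hill Ranch 27 > Clay Flats 20 > Mesa Fields 19 > North Farm 13 > Low Meadow 12 > Twin Wells 11 > Orchard Row 5.
Hill Ranch takes 14 to reach its cap of 14 ; 45 left.
Give Clay Flats 9 to hit its cap of 9 ; 36 left.
Mesa Fields: +17 to 17 (cap) ; 19 left.
North Farm takes 8 to reach its cap of 8 ; 11 left.
Low Meadow: +5 to 5 (cap) ; 6 left.
Twin Wells has room for 14 but only 6 remain, so it gets 6.
Total = 12×5 + 27×14 + 13×8 + 20×9 + 19×17 + 11×6 = 1111.

1111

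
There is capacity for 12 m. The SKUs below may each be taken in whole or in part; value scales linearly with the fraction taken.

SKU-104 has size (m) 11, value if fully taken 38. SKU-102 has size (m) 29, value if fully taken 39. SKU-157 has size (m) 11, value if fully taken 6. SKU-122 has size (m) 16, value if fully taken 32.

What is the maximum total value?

40

Rank by value-to-size ratio: SKU-104 38/11≈3.45, SKU-122 32/16≈2, SKU-102 39/29≈1.34, SKU-157 6/11≈0.545.
Take all of SKU-104 (11 m, value 38) — 1 m left.
1 m left: a 1/16 share of SKU-122 gives 32×1/16 = 2.
Total value = 40.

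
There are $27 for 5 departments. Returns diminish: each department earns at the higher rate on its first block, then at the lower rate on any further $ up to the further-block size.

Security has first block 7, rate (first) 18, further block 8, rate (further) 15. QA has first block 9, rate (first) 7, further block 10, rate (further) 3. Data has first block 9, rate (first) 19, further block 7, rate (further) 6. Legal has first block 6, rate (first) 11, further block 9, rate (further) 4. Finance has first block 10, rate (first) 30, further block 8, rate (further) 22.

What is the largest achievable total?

647

Rank every tier by rate: Finance/tier1 30 > Finance/tier2 22 > Data/tier1 19 > Security/tier1 18 > Security/tier2 15 > Legal/tier1 11 > QA/tier1 7 > Data/tier2 6 > Legal/tier2 4 > QA/tier2 3.
Finance/tier1 (30): +10 ; 17 left.
Finance tier2 at 22: fill all 8 ; 9 left.
Data tier1 at 19: fill all 9 ; 0 left.
Total = 30×10 + 22×8 + 19×9 = 647.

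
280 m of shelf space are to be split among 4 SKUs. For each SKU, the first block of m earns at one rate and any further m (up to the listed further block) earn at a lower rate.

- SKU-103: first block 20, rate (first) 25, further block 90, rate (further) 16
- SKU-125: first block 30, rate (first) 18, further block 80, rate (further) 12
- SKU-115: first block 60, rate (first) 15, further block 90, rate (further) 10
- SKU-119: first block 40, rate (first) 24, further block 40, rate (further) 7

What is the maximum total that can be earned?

Order all 8 blocks by rate: SKU-103/T1 25 > SKU-119/T1 24 > SKU-125/T1 18 > SKU-103/T2 16 > SKU-115/T1 15 > SKU-125/T2 12 > SKU-115/T2 10 > SKU-119/T2 7.
SKU-103/T1 (25): +20 — 260 left.
SKU-119/T1 (24): +40 — 220 left.
SKU-125 T1 at 18: fill all 30 — 190 left.
SKU-103 T2 at 16: fill all 90 — 100 left.
SKU-115/T1 (15): +60 — 40 left.
40 remain; put them into SKU-125 T2 at 12.
Total = 25×20 + 24×40 + 18×30 + 16×90 + 15×60 + 12×40 = 4820.

4820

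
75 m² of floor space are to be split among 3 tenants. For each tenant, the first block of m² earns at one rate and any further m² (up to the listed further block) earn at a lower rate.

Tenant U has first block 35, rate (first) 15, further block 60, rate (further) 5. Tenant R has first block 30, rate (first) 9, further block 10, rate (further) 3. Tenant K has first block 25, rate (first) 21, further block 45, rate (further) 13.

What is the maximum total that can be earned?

Treat each block as its own option and order by rate: Tenant K/T1 21 > Tenant U/T1 15 > Tenant K/T2 13 > Tenant R/T1 9 > Tenant U/T2 5 > Tenant R/T2 3.
Tenant K T1 at 21: fill all 25 ; 50 left.
Tenant U T1 at 15: fill all 35 ; 15 left.
Tenant K T2 at 13: only 15 left, fill 15.
Total = 21×25 + 15×35 + 13×15 = 1245.

1245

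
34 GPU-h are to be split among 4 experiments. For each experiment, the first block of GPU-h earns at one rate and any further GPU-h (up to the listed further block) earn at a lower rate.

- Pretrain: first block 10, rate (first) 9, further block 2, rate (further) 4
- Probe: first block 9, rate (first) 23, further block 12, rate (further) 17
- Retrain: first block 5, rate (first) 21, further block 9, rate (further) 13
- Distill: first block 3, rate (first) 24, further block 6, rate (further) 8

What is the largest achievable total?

Treat each block as its own option and order by rate: Distill/tier1 24 > Probe/tier1 23 > Retrain/tier1 21 > Probe/tier2 17 > Retrain/tier2 13 > Pretrain/tier1 9 > Distill/tier2 8 > Pretrain/tier2 4.
Distill tier1 at 24: fill all 3 → 31 left.
Probe/tier1 (23): +9 → 22 left.
Fill Retrain tier1 block (5 at 21) → 17 left.
Probe/tier2 (17): +12 → 5 left.
Retrain/tier2: +5 of 9 at 13; pool empty.
Total = 24×3 + 23×9 + 21×5 + 17×12 + 13×5 = 653.

653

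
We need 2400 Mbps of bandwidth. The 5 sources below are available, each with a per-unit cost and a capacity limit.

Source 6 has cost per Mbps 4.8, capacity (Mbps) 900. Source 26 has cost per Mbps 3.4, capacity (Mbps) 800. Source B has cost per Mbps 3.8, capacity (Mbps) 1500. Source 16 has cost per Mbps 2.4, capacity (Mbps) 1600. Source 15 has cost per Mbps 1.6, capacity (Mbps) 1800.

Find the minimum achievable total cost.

Cheapest first:
Take 1800 from Source 15 at 1.6 — need 600 more.
Source 16 (2.4): take the remaining 600 — done.
Source 26, Source B, Source 6: unused.
Cost = 1800×1.6 + 600×2.4 = 4320.

4320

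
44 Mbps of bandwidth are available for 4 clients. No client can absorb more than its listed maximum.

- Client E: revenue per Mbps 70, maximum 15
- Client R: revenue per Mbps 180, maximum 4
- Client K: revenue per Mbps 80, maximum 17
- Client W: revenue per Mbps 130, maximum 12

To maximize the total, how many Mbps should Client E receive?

11

Rank by revenue per Mbps: Client R 180 > Client W 130 > Client K 80 > Client E 70.
Client R takes 4 to reach its cap of 4 ; 40 left.
Give Client W 12 to hit its cap of 12 ; 28 left.
Give Client K 17 to hit its cap of 17 ; 11 left.
Client E: +11 (room for 15) → 11. Pool exhausted.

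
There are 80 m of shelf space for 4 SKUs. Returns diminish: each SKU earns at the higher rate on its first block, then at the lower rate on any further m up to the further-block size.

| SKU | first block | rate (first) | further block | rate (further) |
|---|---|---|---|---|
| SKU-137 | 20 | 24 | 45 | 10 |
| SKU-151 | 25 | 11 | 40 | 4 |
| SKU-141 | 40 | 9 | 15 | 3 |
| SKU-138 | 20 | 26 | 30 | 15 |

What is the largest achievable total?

Treat each block as its own option and order by rate: SKU-138/tier1 26 > SKU-137/tier1 24 > SKU-138/tier2 15 > SKU-151/tier1 11 > SKU-137/tier2 10 > SKU-141/tier1 9 > SKU-151/tier2 4 > SKU-141/tier2 3.
SKU-138/tier1 (26): +20 — 60 left.
SKU-137/tier1 (24): +20 — 40 left.
SKU-138 tier2 at 15: fill all 30 — 10 left.
SKU-151 tier1 at 11: only 10 left, fill 10.
Total = 26×20 + 24×20 + 15×30 + 11×10 = 1560.

1560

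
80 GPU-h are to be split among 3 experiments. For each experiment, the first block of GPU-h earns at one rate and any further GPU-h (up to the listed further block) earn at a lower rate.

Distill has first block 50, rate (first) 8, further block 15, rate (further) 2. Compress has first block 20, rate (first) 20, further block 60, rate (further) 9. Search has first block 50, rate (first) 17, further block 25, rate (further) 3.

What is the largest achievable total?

Order all 6 blocks by rate: Compress/first 20 > Search/first 17 > Compress/second 9 > Distill/first 8 > Search/second 3 > Distill/second 2.
Fill Compress first block (20 at 20) → 60 left.
Fill Search first block (50 at 17) → 10 left.
Compress/second: +10 of 60 at 9; pool empty.
Total = 20×20 + 17×50 + 9×10 = 1340.

1340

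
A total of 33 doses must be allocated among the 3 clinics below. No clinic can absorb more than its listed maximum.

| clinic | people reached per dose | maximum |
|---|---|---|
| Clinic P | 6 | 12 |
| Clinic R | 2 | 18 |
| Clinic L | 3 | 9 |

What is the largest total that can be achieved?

Highest people reached per dose first: Clinic P 6 > Clinic L 3 > Clinic R 2.
Give Clinic P 12 to hit its cap of 12 ; 21 left.
Clinic L takes 9 to reach its cap of 9 ; 12 left.
Clinic R: +12 (room for 18) → 12. Pool exhausted.
Total = 6×12 + 2×12 + 3×9 = 123.

123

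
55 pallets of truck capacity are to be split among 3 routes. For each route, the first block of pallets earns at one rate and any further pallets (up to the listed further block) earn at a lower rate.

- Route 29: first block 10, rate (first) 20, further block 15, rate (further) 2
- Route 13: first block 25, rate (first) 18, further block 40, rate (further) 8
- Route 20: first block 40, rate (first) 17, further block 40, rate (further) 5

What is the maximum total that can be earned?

Treat each block as its own option and order by rate: Route 29/first 20 > Route 13/first 18 > Route 20/first 17 > Route 13/second 8 > Route 20/second 5 > Route 29/second 2.
Fill Route 29 first block (10 at 20) → 45 left.
Fill Route 13 first block (25 at 18) → 20 left.
Route 20 first at 17: only 20 left, fill 20.
Total = 20×10 + 18×25 + 17×20 = 990.

990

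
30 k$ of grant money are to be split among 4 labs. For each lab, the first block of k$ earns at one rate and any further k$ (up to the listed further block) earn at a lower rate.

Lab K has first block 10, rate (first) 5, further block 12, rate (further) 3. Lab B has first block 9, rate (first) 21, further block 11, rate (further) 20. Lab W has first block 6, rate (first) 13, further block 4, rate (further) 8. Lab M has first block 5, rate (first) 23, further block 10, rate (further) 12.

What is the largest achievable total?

Order all 8 blocks by rate: Lab M/tier1 23 > Lab B/tier1 21 > Lab B/tier2 20 > Lab W/tier1 13 > Lab M/tier2 12 > Lab W/tier2 8 > Lab K/tier1 5 > Lab K/tier2 3.
Lab M tier1 at 23: fill all 5 → 25 left.
Lab B/tier1 (21): +9 → 16 left.
Lab B tier2 at 20: fill all 11 → 5 left.
5 remain; put them into Lab W tier1 at 13.
Total = 23×5 + 21×9 + 20×11 + 13×5 = 589.

589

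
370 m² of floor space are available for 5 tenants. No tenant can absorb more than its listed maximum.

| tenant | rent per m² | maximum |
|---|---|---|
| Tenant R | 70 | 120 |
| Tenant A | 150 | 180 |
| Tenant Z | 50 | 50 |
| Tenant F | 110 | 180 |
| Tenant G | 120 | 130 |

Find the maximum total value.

49200

Highest rent per m² first: Tenant A 150 > Tenant G 120 > Tenant F 110 > Tenant R 70 > Tenant Z 50.
Tenant A takes 180 to reach its cap of 180 — 190 left.
Tenant G takes 130 to reach its cap of 130 — 60 left.
Only 60 left; Tenant F takes them to reach 60.
Total = 150×180 + 110×60 + 120×130 = 49200.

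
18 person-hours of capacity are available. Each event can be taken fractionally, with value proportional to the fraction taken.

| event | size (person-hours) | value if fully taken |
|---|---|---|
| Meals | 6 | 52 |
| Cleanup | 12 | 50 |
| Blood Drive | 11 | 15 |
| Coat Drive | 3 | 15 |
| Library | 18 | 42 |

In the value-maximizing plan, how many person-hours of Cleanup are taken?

9

Rank by value-to-size ratio: Meals 52/6≈8.67, Coat Drive 15/3≈5, Cleanup 50/12≈4.17, Library 42/18≈2.33, Blood Drive 15/11≈1.36.
Take all of Meals (6 person-hours, value 52) — 12 person-hours left.
Take all of Coat Drive (3 person-hours, value 15) — 9 person-hours left.
9 person-hours left: a 9/12 share of Cleanup gives 50×9/12 = 37.5.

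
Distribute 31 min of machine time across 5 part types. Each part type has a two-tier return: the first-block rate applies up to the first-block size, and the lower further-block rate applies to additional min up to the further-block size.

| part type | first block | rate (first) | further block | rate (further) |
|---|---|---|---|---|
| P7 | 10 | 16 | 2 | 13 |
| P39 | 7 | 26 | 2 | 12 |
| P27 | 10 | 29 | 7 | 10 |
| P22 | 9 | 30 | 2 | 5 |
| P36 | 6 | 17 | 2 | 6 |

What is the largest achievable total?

827

Treat each block as its own option and order by rate: P22/tier1 30 > P27/tier1 29 > P39/tier1 26 > P36/tier1 17 > P7/tier1 16 > P7/tier2 13 > P39/tier2 12 > P27/tier2 10 > P36/tier2 6 > P22/tier2 5.
P22 tier1 at 30: fill all 9 ; 22 left.
P27/tier1 (29): +10 ; 12 left.
P39 tier1 at 26: fill all 7 ; 5 left.
5 remain; put them into P36 tier1 at 17.
Total = 30×9 + 29×10 + 26×7 + 17×5 = 827.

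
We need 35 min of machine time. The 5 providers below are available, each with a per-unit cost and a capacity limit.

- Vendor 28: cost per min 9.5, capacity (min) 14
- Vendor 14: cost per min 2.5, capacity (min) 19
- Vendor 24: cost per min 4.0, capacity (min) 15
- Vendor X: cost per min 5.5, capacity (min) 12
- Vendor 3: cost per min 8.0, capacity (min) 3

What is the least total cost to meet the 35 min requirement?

113

Fill from the cheapest provider first.
Take 19 from Vendor 14 at 2.5 → need 16 more.
Vendor 24 at 4.0: take all 15 min → 1 still needed.
Vendor X at 5.5: take 1 of its 12 → requirement met.
Vendor 3, Vendor 28: unused.
Cost = 19×2.5 + 15×4.0 + 1×5.5 = 113.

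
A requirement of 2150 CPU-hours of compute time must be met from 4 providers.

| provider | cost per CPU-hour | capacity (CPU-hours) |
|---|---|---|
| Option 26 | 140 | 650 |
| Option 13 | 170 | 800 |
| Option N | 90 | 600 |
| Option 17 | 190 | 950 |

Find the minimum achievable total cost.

Use providers in increasing cost order.
Option N (90): use full 600 — 1550 CPU-hours to go.
Option 26 at 140: take all 650 CPU-hours — 900 still needed.
Option 13 (170): use full 800 — 100 CPU-hours to go.
Option 17 (190): take the remaining 100 — done.
Cost = 600×90 + 650×140 + 800×170 + 100×190 = 300000.

300000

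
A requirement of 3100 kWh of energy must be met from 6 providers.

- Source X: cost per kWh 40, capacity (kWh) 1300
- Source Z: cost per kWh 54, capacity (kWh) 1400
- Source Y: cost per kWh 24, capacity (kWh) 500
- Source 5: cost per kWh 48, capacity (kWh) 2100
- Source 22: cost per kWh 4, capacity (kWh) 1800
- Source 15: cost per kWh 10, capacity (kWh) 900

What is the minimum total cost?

25800

Fill from the cheapest provider first.
Take 1800 from Source 22 at 4 — need 1300 more.
Take 900 from Source 15 at 10 — need 400 more.
Source Y at 24: take 400 of its 500 — requirement met.
Source X, Source 5, Source Z: unused.
Cost = 1800×4 + 900×10 + 400×24 = 25800.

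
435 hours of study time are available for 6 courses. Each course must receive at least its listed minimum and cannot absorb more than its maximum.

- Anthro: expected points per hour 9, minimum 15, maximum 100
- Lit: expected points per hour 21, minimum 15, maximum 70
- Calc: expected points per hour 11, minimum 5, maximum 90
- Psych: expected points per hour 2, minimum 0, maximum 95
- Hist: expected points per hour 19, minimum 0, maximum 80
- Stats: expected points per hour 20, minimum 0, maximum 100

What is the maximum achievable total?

Meeting every minimum uses 15+15+5+0+0+0 = 35 hours, leaving 400.
Order the courses by expected points per hour: Lit 21 > Stats 20 > Hist 19 > Calc 11 > Anthro 9 > Psych 2.
Lit: +55 to 70 (cap) ; 345 left.
Stats takes 100 more to reach its cap of 100 ; 245 left.
Give Hist 80 more to hit its cap of 80 ; 165 left.
Calc takes 85 more to reach its cap of 90 ; 80 left.
Anthro has room for 85 more but only 80 remain, so it gets 95.
Total = 9×95 + 21×70 + 11×90 + 19×80 + 20×100 = 6835.

6835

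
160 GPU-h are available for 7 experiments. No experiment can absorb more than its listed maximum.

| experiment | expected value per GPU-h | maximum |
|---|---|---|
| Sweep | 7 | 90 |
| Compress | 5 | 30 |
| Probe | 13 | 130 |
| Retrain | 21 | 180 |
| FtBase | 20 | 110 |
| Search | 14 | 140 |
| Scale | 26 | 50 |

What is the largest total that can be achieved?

Highest expected value per GPU-h first: Scale 26 > Retrain 21 > FtBase 20 > Search 14 > Probe 13 > Sweep 7 > Compress 5.
Give Scale 50 to hit its cap of 50 → 110 left.
Retrain: +110 (room for 180) → 110. Pool exhausted.
Total = 21×110 + 26×50 = 3610.

3610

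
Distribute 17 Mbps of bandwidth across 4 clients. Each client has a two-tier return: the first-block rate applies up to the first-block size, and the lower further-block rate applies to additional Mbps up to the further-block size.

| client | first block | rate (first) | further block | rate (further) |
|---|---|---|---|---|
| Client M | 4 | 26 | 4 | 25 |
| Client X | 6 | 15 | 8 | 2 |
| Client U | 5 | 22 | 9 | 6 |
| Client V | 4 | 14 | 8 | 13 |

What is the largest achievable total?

374

Treat each block as its own option and order by rate: Client M/first 26 > Client M/second 25 > Client U/first 22 > Client X/first 15 > Client V/first 14 > Client V/second 13 > Client U/second 6 > Client X/second 2.
Client M first at 26: fill all 4 ; 13 left.
Client M/second (25): +4 ; 9 left.
Fill Client U first block (5 at 22) ; 4 left.
4 remain; put them into Client X first at 15.
Total = 26×4 + 25×4 + 22×5 + 15×4 = 374.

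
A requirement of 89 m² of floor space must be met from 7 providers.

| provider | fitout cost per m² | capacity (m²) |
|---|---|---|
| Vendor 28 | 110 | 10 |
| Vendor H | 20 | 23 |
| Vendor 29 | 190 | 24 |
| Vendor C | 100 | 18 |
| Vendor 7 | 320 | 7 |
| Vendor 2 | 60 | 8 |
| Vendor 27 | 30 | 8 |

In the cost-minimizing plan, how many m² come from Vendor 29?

22

Fill from the cheapest provider first.
Take 23 from Vendor H at 20 ; need 66 more.
Vendor 27 (30): use full 8 ; 58 m² to go.
Vendor 2 at 60: take all 8 m² ; 50 still needed.
Vendor C (100): use full 18 ; 32 m² to go.
Take 10 from Vendor 28 at 110 ; need 22 more.
Vendor 29 at 190: take 22 of its 24 ; requirement met.
Vendor 7: unused.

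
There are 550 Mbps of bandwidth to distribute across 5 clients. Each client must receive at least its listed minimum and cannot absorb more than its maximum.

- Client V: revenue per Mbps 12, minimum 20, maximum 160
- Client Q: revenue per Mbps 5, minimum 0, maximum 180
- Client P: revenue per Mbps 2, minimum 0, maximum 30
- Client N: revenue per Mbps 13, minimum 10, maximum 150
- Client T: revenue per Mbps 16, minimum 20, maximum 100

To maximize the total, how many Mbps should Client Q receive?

Meeting every minimum uses 20+0+0+10+20 = 50 Mbps, leaving 500.
Highest revenue per Mbps first: Client T 16 > Client N 13 > Client V 12 > Client Q 5 > Client P 2.
Client T: +80 to 100 (cap) ; 420 left.
Client N: +140 to 150 (cap) ; 280 left.
Client V: +140 to 160 (cap) ; 140 left.
Only 140 left; Client Q takes them to reach 140.

140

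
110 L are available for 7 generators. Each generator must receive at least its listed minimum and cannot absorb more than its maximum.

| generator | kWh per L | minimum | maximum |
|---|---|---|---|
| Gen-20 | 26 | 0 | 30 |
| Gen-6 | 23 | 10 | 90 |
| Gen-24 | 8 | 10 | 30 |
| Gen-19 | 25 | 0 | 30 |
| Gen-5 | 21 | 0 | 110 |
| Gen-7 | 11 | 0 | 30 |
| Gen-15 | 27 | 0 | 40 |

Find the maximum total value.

Meeting every minimum uses 0+10+10+0+0+0+0 = 20 L, leaving 90.
Order the generators by kWh per L: Gen-15 27 > Gen-20 26 > Gen-19 25 > Gen-6 23 > Gen-5 21 > Gen-7 11 > Gen-24 8.
Gen-15 takes 40 more to reach its cap of 40 → 50 left.
Gen-20 takes 30 more to reach its cap of 30 → 20 left.
Only 20 left; Gen-19 takes them to reach 20.
Total = 26×30 + 23×10 + 8×10 + 25×20 + 27×40 = 2670.

2670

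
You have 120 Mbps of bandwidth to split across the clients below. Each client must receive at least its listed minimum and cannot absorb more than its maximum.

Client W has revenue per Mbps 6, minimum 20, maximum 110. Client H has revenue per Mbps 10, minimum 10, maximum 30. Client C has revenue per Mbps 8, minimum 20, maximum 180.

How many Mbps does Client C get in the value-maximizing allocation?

Meeting every minimum uses 20+10+20 = 50 Mbps, leaving 70.
Order the clients by revenue per Mbps: Client H 10 > Client C 8 > Client W 6.
Give Client H 20 more to hit its cap of 30 ; 50 left.
Only 50 left; Client C takes them to reach 70.

70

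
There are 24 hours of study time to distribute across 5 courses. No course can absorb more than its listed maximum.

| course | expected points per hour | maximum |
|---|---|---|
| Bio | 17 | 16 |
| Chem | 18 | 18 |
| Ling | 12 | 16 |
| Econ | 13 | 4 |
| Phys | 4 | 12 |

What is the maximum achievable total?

426

Rank by expected points per hour: Chem 18 > Bio 17 > Econ 13 > Ling 12 > Phys 4.
Chem: +18 to 18 (cap) ; 6 left.
Only 6 left; Bio takes them to reach 6.
Total = 17×6 + 18×18 = 426.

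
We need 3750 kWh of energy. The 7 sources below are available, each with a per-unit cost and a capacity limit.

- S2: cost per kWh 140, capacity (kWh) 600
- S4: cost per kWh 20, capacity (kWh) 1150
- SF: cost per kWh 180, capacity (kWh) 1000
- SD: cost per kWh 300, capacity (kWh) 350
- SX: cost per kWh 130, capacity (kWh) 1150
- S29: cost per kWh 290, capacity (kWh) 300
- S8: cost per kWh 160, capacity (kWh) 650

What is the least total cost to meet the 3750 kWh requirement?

396500

Fill from the cheapest source first.
Take 1150 from S4 at 20 ; need 2600 more.
SX at 130: take all 1150 kWh ; 1450 still needed.
Take 600 from S2 at 140 ; need 850 more.
S8 (160): use full 650 ; 200 kWh to go.
SF (180): take the remaining 200 ; done.
S29, SD: unused.
Cost = 1150×20 + 1150×130 + 600×140 + 650×160 + 200×180 = 396500.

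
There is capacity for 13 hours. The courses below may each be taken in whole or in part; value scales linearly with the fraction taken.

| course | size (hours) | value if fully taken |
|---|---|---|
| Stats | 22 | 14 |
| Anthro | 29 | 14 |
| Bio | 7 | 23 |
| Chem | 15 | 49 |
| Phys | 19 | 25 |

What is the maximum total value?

42.6

Best value per unit of size first: Bio 23/7≈3.29, Chem 49/15≈3.27, Phys 25/19≈1.32, Stats 14/22≈0.636, Anthro 14/29≈0.483.
All 7 hours of Bio fit (value 23) — 6 remain.
6 hours left: a 6/15 share of Chem gives 49×6/15 = 19.6.
Total value = 42.6.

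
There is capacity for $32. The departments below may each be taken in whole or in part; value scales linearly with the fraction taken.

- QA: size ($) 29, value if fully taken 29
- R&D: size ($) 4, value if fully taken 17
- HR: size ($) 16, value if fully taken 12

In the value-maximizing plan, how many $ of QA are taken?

28

Best value per unit of size first: R&D 17/4≈4.25, QA 29/29≈1, HR 12/16≈0.75.
All 4 $ of R&D fit (value 17) — 28 remain.
Only 28 $ remain; take 28/29 of QA for value 29×28/29 = 28.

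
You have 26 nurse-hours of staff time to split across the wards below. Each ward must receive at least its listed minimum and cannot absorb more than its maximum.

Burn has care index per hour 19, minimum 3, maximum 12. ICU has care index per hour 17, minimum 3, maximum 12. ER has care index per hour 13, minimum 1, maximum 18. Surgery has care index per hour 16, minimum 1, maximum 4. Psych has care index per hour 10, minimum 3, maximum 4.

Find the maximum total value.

440

Meeting every minimum uses 3+3+1+1+3 = 11 nurse-hours, leaving 15.
Order the wards by care index per hour: Burn 19 > ICU 17 > Surgery 16 > ER 13 > Psych 10.
Give Burn 9 more to hit its cap of 12 → 6 left.
Only 6 left; ICU takes them to reach 9.
Total = 19×12 + 17×9 + 13×1 + 16×1 + 10×3 = 440.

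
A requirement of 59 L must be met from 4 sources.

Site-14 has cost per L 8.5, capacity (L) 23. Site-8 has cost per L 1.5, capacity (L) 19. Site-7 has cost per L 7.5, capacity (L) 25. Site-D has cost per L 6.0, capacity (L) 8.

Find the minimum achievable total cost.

Fill from the cheapest source first.
Site-8 (1.5): use full 19 ; 40 L to go.
Site-D (6.0): use full 8 ; 32 L to go.
Take 25 from Site-7 at 7.5 ; need 7 more.
Site-14 at 8.5: take 7 of its 23 ; requirement met.
Cost = 19×1.5 + 8×6.0 + 25×7.5 + 7×8.5 = 323.5.

323.5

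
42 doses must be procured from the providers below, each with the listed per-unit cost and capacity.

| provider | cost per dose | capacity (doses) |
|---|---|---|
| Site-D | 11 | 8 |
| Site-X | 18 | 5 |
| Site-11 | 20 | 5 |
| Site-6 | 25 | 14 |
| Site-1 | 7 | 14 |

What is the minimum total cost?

626

Cheapest first:
Take 14 from Site-1 at 7 → need 28 more.
Site-D at 11: take all 8 doses → 20 still needed.
Site-X at 18: take all 5 doses → 15 still needed.
Site-11 (20): use full 5 → 10 doses to go.
Site-6 (25): take the remaining 10 → done.
Cost = 14×7 + 8×11 + 5×18 + 5×20 + 10×25 = 626.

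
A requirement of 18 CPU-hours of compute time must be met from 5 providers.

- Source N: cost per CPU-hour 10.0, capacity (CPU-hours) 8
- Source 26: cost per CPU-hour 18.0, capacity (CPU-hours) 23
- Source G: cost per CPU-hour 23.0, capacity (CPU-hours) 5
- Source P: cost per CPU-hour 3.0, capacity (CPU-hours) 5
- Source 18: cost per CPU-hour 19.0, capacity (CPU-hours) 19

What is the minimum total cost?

185

Fill from the cheapest provider first.
Take 5 from Source P at 3.0 — need 13 more.
Source N at 10.0: take all 8 CPU-hours — 5 still needed.
Source 26 (18.0): take the remaining 5 — done.
Source 18, Source G: unused.
Cost = 5×3.0 + 8×10.0 + 5×18.0 = 185.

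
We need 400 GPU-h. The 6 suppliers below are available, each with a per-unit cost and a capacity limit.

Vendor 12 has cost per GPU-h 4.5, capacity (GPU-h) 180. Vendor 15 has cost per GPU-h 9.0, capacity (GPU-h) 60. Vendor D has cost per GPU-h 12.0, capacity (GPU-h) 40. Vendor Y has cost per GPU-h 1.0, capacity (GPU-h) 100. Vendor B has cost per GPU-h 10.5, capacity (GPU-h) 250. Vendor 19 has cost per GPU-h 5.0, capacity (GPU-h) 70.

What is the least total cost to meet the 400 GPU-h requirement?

Fill from the cheapest supplier first.
Vendor Y (1.0): use full 100 → 300 GPU-h to go.
Vendor 12 at 4.5: take all 180 GPU-h → 120 still needed.
Take 70 from Vendor 19 at 5.0 → need 50 more.
Vendor 15 at 9.0: take 50 of its 60 → requirement met.
Vendor B, Vendor D: unused.
Cost = 100×1.0 + 180×4.5 + 70×5.0 + 50×9.0 = 1710.

1710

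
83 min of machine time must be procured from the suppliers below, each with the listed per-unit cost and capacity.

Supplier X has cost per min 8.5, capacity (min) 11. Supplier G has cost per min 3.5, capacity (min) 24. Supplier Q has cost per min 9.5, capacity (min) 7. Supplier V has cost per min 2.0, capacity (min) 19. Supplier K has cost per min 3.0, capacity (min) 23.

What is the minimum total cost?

341.5

Use suppliers in increasing cost order.
Supplier V (2.0): use full 19 ; 64 min to go.
Take 23 from Supplier K at 3.0 ; need 41 more.
Supplier G at 3.5: take all 24 min ; 17 still needed.
Take 11 from Supplier X at 8.5 ; need 6 more.
Supplier Q (9.5): take the remaining 6 ; done.
Cost = 19×2.0 + 23×3.0 + 24×3.5 + 11×8.5 + 6×9.5 = 341.5.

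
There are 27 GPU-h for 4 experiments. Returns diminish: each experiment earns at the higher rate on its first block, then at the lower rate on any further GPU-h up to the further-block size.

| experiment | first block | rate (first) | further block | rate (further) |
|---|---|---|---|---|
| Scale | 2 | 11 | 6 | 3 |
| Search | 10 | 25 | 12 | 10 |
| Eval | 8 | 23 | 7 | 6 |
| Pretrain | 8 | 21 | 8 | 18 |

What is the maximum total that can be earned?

620

Rank every tier by rate: Search/first 25 > Eval/first 23 > Pretrain/first 21 > Pretrain/second 18 > Scale/first 11 > Search/second 10 > Eval/second 6 > Scale/second 3.
Search/first (25): +10 → 17 left.
Eval/first (23): +8 → 9 left.
Pretrain first at 21: fill all 8 → 1 left.
Pretrain second at 18: only 1 left, fill 1.
Total = 25×10 + 23×8 + 21×8 + 18×1 = 620.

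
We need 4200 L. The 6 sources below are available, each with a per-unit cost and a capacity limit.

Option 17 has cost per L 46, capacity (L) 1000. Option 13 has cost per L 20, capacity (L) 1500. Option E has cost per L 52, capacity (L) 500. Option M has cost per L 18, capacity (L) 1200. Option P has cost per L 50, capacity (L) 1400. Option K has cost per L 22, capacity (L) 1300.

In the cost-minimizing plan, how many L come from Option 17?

Fill from the cheapest source first.
Option M at 18: take all 1200 L — 3000 still needed.
Take 1500 from Option 13 at 20 — need 1500 more.
Option K (22): use full 1300 — 200 L to go.
Take 200 from Option 17 at 46 to finish.
Option P, Option E: unused.

200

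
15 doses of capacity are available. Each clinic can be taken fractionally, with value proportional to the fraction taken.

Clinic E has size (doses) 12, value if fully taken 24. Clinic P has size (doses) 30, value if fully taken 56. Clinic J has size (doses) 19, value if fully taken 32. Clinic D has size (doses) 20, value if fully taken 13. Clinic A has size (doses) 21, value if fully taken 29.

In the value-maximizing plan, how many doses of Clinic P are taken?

3

Rank by value-to-size ratio: Clinic E 24/12≈2, Clinic P 56/30≈1.87, Clinic J 32/19≈1.68, Clinic A 29/21≈1.38, Clinic D 13/20≈0.65.
Take all of Clinic E (12 doses, value 24) — 3 doses left.
3 doses left: a 3/30 share of Clinic P gives 56×3/30 = 5.6.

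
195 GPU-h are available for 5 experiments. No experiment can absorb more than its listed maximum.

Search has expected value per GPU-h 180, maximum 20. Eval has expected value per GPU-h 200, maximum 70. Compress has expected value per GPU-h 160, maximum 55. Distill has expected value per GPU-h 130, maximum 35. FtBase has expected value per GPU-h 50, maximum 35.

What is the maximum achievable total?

Order the experiments by expected value per GPU-h: Eval 200 > Search 180 > Compress 160 > Distill 130 > FtBase 50.
Give Eval 70 to hit its cap of 70 → 125 left.
Search: +20 to 20 (cap) → 105 left.
Compress: +55 to 55 (cap) → 50 left.
Give Distill 35 to hit its cap of 35 → 15 left.
Only 15 left; FtBase takes them to reach 15.
Total = 180×20 + 200×70 + 160×55 + 130×35 + 50×15 = 31700.

31700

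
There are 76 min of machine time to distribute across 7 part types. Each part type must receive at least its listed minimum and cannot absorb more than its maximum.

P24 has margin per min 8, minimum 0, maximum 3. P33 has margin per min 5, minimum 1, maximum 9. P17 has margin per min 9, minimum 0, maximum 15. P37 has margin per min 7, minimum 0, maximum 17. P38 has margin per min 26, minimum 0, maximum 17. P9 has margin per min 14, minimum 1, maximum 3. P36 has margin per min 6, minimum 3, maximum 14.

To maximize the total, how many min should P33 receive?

7

Meeting every minimum uses 0+1+0+0+0+1+3 = 5 min, leaving 71.
Rank by margin per min: P38 26 > P9 14 > P17 9 > P24 8 > P37 7 > P36 6 > P33 5.
P38 takes 17 more to reach its cap of 17 → 54 left.
Give P9 2 more to hit its cap of 3 → 52 left.
P17 takes 15 more to reach its cap of 15 → 37 left.
Give P24 3 more to hit its cap of 3 → 34 left.
Give P37 17 more to hit its cap of 17 → 17 left.
P36: +11 to 14 (cap) → 6 left.
Only 6 left; P33 takes them to reach 7.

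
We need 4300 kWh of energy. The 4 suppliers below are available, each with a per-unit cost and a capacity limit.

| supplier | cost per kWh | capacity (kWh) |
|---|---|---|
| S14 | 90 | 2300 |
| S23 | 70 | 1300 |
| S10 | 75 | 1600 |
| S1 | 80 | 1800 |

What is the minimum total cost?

323000

Fill from the cheapest supplier first.
S23 at 70: take all 1300 kWh → 3000 still needed.
Take 1600 from S10 at 75 → need 1400 more.
S1 at 80: take 1400 of its 1800 → requirement met.
S14: unused.
Cost = 1300×70 + 1600×75 + 1400×80 = 323000.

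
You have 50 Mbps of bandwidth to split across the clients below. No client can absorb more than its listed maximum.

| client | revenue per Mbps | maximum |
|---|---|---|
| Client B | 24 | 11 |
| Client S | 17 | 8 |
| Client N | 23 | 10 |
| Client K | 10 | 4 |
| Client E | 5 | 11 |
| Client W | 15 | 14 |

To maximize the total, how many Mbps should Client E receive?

Highest revenue per Mbps first: Client B 24 > Client N 23 > Client S 17 > Client W 15 > Client K 10 > Client E 5.
Client B: +11 to 11 (cap) ; 39 left.
Client N: +10 to 10 (cap) ; 29 left.
Client S takes 8 to reach its cap of 8 ; 21 left.
Client W: +14 to 14 (cap) ; 7 left.
Give Client K 4 to hit its cap of 4 ; 3 left.
Client E: +3 (room for 11) → 3. Pool exhausted.

3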